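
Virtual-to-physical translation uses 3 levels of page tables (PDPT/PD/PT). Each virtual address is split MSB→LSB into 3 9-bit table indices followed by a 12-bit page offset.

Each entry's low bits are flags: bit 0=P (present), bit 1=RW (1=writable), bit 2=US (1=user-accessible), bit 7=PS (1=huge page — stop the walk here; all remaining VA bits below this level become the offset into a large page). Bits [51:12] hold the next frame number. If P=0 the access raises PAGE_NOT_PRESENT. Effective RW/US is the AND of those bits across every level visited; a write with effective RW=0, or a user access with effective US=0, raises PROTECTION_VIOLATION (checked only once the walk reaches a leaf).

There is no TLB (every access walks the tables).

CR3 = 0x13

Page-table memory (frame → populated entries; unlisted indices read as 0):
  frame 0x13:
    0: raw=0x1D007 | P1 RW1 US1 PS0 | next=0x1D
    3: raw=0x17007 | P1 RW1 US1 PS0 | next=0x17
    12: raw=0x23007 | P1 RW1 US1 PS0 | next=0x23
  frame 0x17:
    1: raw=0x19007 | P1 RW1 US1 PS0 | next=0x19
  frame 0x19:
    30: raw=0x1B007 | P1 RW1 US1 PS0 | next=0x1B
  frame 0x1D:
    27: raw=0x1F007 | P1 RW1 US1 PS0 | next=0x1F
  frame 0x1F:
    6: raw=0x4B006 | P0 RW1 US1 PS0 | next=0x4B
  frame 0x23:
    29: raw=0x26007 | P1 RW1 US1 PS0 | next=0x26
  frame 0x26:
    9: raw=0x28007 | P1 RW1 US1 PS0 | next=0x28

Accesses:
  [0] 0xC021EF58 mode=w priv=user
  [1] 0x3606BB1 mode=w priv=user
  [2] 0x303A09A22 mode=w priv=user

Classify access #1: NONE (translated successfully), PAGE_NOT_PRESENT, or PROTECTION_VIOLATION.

Walk each access:
#0 VA=0xC021EF58 (w,user):
  L0: frame=0x13 idx=3 entry=0x17007 [P=1 RW=1 US=1 PS=0]
  L1: frame=0x17 idx=1 entry=0x19007 [P=1 RW=1 US=1 PS=0]
  L2: frame=0x19 idx=30 entry=0x1B007 [P=1 RW=1 US=1 PS=0]
  → PA=0x1BF58  (3 entries read)
#1 VA=0x3606BB1 (w,user):
  L0: frame=0x13 idx=0 entry=0x1D007 [P=1 RW=1 US=1 PS=0]
  L1: frame=0x1D idx=27 entry=0x1F007 [P=1 RW=1 US=1 PS=0]
  L2: frame=0x1F idx=6 entry=0x4B006 [P=0 RW=1 US=1 PS=0]
  ⇒ fault: PAGE_NOT_PRESENT  — 3 lookups
#2 VA=0x303A09A22 (w,user):
  L0: frame=0x13 idx=12 entry=0x23007 [P=1 RW=1 US=1 PS=0]
  L1: frame=0x23 idx=29 entry=0x26007 [P=1 RW=1 US=1 PS=0]
  L2: frame=0x26 idx=9 entry=0x28007 [P=1 RW=1 US=1 PS=0]
  → PA=0x28A22  (3 entries read)

Access #1 fault: PAGE_NOT_PRESENT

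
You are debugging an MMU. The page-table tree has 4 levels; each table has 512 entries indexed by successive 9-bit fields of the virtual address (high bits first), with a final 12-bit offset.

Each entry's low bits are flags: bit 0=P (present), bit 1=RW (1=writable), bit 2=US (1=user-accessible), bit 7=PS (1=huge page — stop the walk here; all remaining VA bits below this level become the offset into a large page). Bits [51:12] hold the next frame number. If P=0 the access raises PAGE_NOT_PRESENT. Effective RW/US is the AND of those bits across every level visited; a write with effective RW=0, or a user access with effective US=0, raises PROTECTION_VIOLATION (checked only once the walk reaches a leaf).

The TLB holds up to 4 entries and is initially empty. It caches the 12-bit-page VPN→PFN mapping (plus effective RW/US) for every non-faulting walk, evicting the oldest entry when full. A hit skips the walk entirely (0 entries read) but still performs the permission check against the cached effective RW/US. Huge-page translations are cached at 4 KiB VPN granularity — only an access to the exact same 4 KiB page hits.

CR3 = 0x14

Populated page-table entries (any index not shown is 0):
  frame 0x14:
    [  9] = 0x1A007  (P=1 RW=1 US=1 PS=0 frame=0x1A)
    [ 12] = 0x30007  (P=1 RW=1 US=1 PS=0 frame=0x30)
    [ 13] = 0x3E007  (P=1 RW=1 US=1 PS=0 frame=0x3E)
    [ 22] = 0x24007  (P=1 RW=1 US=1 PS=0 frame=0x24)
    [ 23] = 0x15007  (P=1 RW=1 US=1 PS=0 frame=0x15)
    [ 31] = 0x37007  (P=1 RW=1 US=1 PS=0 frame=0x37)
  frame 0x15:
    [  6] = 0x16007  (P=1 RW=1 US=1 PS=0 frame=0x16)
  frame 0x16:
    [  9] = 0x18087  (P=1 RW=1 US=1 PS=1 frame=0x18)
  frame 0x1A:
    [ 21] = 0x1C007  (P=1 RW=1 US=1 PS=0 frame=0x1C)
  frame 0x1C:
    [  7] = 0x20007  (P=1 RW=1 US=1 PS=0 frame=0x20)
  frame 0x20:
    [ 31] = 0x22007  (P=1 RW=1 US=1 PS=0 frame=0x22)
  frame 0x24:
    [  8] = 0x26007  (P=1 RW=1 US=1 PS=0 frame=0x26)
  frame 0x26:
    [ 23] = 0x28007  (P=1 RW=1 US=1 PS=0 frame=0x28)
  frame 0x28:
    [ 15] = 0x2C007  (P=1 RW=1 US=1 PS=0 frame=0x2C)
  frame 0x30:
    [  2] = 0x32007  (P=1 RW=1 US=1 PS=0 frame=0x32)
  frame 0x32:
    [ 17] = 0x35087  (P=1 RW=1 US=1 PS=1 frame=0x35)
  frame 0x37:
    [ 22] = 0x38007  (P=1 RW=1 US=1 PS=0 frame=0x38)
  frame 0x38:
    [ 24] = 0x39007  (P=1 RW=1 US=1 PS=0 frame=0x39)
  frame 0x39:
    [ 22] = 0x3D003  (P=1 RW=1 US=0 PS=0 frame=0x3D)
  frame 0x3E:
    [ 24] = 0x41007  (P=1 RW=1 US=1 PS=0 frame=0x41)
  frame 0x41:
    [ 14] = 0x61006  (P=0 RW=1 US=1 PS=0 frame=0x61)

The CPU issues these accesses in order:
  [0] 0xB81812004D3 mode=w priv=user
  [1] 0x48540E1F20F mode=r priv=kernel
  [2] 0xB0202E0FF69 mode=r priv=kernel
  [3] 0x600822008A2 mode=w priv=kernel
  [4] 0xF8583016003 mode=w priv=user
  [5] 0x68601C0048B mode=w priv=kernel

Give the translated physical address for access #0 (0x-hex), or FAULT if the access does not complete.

Trace:
#0 VA=0xB81812004D3 (w,user):
  L0: frame=0x14 idx=23 entry=0x15007 [P=1 RW=1 US=1 PS=0]
  L1: frame=0x15 idx=6 entry=0x16007 [P=1 RW=1 US=1 PS=0]
  L2: frame=0x16 idx=9 entry=0x18087 [P=1 RW=1 US=1 PS=1]
  ✓ 0x184D3 (huge @L2)  — 3 lookups
#1 VA=0x48540E1F20F (r,kernel):
  L0: frame=0x14 idx=9 entry=0x1A007 [P=1 RW=1 US=1 PS=0]
  L1: frame=0x1A idx=21 entry=0x1C007 [P=1 RW=1 US=1 PS=0]
  L2: frame=0x1C idx=7 entry=0x20007 [P=1 RW=1 US=1 PS=0]
  L3: frame=0x20 idx=31 entry=0x22007 [P=1 RW=1 US=1 PS=0]
  ✓ 0x2220F  — 4 lookups
#2 VA=0xB0202E0FF69 (r,kernel):
  L0: frame=0x14 idx=22 entry=0x24007 [P=1 RW=1 US=1 PS=0]
  L1: frame=0x24 idx=8 entry=0x26007 [P=1 RW=1 US=1 PS=0]
  L2: frame=0x26 idx=23 entry=0x28007 [P=1 RW=1 US=1 PS=0]
  L3: frame=0x28 idx=15 entry=0x2C007 [P=1 RW=1 US=1 PS=0]
  ✓ 0x2CF69  — 4 lookups
#3 VA=0x600822008A2 (w,kernel):
  L0: frame=0x14 idx=12 entry=0x30007 [P=1 RW=1 US=1 PS=0]
  L1: frame=0x30 idx=2 entry=0x32007 [P=1 RW=1 US=1 PS=0]
  L2: frame=0x32 idx=17 entry=0x35087 [P=1 RW=1 US=1 PS=1]
  ✓ 0x358A2 (huge @L2)  — 3 lookups
#4 VA=0xF8583016003 (w,user):
  L0: frame=0x14 idx=31 entry=0x37007 [P=1 RW=1 US=1 PS=0]
  L1: frame=0x37 idx=22 entry=0x38007 [P=1 RW=1 US=1 PS=0]
  L2: frame=0x38 idx=24 entry=0x39007 [P=1 RW=1 US=1 PS=0]
  L3: frame=0x39 idx=22 entry=0x3D003 [P=1 RW=1 US=0 PS=0]
  → PROTECTION_VIOLATION  (4 entries read)
#5 VA=0x68601C0048B (w,kernel):
  L0: frame=0x14 idx=13 entry=0x3E007 [P=1 RW=1 US=1 PS=0]
  L1: frame=0x3E idx=24 entry=0x41007 [P=1 RW=1 US=1 PS=0]
  L2: frame=0x41 idx=14 entry=0x61006 [P=0 RW=1 US=1 PS=0]
  → PAGE_NOT_PRESENT  (3 entries read)

Access #0 PA: 0x184D3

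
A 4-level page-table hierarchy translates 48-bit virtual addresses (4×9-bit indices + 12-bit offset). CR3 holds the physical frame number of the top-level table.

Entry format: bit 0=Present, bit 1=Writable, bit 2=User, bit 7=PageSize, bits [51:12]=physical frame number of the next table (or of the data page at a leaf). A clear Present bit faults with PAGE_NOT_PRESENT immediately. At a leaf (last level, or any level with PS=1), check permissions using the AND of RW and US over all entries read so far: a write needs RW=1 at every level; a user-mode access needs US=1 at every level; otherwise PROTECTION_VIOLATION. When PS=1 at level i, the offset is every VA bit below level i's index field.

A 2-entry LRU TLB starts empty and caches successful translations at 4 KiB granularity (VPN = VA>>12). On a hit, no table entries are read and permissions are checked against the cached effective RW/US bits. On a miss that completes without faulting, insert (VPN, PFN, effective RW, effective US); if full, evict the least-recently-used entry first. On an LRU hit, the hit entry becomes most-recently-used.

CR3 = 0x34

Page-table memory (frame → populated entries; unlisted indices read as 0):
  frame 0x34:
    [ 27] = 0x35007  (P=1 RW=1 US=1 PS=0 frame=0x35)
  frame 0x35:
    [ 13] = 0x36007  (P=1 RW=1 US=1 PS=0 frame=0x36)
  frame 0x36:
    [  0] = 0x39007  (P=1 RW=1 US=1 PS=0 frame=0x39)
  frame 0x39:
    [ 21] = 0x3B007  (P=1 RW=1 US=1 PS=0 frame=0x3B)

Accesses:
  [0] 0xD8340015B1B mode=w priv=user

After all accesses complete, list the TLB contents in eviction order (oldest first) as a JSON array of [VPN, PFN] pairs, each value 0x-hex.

Per-access translation:
#0 VA=0xD8340015B1B (w,user):
  L0 @0x34[27] → 0x35007  P=1,RW=1,US=1,PS=0
  L1 @0x35[13] → 0x36007  P=1,RW=1,US=1,PS=0
  L2 @0x36[0] → 0x39007  P=1,RW=1,US=1,PS=0
  L3 @0x39[21] → 0x3B007  P=1,RW=1,US=1,PS=0
  ✓ 0x3BB1B  — 4 lookups

TLB: [["0xD8340015", "0x3B"]]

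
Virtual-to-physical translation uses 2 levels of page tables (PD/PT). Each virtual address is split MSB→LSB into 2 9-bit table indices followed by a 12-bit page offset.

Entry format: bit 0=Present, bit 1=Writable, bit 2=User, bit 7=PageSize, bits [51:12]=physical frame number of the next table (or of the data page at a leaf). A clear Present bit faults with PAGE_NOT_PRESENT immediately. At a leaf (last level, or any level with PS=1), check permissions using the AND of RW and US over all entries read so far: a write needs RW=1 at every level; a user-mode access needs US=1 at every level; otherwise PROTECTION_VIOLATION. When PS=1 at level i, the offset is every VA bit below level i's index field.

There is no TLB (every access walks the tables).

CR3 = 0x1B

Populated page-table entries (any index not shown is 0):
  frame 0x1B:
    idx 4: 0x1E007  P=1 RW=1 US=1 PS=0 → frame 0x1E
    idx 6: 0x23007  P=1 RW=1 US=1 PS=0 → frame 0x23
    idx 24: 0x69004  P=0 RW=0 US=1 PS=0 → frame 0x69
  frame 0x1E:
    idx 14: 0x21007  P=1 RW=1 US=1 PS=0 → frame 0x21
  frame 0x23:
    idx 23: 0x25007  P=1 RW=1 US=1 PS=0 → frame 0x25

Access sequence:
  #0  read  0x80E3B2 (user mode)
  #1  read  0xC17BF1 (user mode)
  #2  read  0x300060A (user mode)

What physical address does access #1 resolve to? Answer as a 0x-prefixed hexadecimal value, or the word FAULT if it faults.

Per-access translation:
#0 VA=0x80E3B2 (r,user):
  L0 @0x1B[4] → 0x1E007  P=1,RW=1,US=1,PS=0
  L1 @0x1E[14] → 0x21007  P=1,RW=1,US=1,PS=0
  ⇒ phys 0x213B2  [2 reads]
#1 VA=0xC17BF1 (r,user):
  L0 @0x1B[6] → 0x23007  P=1,RW=1,US=1,PS=0
  L1 @0x23[23] → 0x25007  P=1,RW=1,US=1,PS=0
  ⇒ phys 0x25BF1  [2 reads]
#2 VA=0x300060A (r,user):
  L0 @0x1B[24] → 0x69004  P=0,RW=0,US=1,PS=0
  → PAGE_NOT_PRESENT  (1 entries read)

Access #1 PA: 0x25BF1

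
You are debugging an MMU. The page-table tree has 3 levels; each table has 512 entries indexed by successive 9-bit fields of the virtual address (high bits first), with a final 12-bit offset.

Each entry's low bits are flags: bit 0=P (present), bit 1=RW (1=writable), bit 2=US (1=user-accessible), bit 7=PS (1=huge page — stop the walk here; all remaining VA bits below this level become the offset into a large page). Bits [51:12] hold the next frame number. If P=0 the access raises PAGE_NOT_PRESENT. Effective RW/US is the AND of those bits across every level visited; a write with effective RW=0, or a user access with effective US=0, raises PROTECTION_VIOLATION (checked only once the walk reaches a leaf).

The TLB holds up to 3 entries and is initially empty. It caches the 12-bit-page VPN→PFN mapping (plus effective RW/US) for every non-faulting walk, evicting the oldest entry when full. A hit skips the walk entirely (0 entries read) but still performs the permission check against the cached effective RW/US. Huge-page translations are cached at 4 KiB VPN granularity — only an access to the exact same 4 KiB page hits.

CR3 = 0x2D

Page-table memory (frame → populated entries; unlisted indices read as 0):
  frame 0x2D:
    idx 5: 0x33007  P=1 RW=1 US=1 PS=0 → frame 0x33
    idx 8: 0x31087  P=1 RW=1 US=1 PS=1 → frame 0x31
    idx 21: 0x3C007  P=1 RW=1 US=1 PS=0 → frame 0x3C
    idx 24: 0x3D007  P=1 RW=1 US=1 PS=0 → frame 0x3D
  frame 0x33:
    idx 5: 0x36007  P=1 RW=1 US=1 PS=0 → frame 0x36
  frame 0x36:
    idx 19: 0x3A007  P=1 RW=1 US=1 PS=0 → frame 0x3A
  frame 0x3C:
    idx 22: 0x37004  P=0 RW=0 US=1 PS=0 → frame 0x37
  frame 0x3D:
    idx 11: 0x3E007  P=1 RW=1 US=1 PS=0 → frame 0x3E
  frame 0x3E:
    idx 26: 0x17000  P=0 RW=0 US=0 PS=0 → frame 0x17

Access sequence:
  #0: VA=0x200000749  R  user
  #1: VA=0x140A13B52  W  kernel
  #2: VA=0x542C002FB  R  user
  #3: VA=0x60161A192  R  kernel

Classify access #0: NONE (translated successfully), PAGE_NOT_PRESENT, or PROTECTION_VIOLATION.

Walk each access:
#0 VA=0x200000749 (r,user):
  [0] read 0x2D idx=8: raw=0x31087 flags P=1 W=1 U=1 S=1
  ⇒ phys 0x31749 (huge @L0)  [1 reads]
#1 VA=0x140A13B52 (w,kernel):
  [0] read 0x2D idx=5: raw=0x33007 flags P=1 W=1 U=1 S=0
  [1] read 0x33 idx=5: raw=0x36007 flags P=1 W=1 U=1 S=0
  [2] read 0x36 idx=19: raw=0x3A007 flags P=1 W=1 U=1 S=0
  ⇒ phys 0x3AB52  [3 reads]
#2 VA=0x542C002FB (r,user):
  [0] read 0x2D idx=21: raw=0x3C007 flags P=1 W=1 U=1 S=0
  [1] read 0x3C idx=22: raw=0x37004 flags P=0 W=0 U=1 S=0
  ⇒ fault: PAGE_NOT_PRESENT  — 2 lookups
#3 VA=0x60161A192 (r,kernel):
  [0] read 0x2D idx=24: raw=0x3D007 flags P=1 W=1 U=1 S=0
  [1] read 0x3D idx=11: raw=0x3E007 flags P=1 W=1 U=1 S=0
  [2] read 0x3E idx=26: raw=0x17000 flags P=0 W=0 U=0 S=0
  ⇒ fault: PAGE_NOT_PRESENT  — 3 lookups

Access #0 fault: NONE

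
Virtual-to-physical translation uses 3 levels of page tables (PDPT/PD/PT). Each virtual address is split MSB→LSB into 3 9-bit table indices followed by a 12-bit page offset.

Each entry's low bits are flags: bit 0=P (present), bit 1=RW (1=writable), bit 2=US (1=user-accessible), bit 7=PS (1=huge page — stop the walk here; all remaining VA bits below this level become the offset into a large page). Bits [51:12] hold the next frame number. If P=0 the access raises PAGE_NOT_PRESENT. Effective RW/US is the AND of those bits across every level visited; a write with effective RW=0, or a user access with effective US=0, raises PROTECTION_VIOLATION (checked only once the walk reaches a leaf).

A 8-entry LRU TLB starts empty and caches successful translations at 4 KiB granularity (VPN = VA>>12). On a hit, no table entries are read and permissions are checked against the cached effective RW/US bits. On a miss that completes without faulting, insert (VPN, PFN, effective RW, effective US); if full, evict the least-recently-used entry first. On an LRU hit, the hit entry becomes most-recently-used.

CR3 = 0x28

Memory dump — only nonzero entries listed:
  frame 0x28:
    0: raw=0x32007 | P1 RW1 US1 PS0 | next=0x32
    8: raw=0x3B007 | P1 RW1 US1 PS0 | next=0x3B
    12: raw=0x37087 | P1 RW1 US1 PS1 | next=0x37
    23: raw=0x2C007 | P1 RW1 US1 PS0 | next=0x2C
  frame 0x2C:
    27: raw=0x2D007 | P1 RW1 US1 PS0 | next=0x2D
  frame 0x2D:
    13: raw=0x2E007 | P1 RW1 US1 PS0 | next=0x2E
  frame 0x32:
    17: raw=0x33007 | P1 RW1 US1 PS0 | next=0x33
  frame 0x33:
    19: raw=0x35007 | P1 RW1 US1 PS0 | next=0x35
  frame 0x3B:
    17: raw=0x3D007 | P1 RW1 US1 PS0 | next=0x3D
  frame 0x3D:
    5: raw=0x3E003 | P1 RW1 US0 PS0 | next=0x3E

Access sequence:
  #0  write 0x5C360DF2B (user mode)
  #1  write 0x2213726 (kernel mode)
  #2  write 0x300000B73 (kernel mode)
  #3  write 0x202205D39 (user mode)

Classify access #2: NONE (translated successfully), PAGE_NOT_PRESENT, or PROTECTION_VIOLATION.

Walk each access:
#0 VA=0x5C360DF2B (w,user):
  L0: frame=0x28 idx=23 entry=0x2C007 [P=1 RW=1 US=1 PS=0]
  L1: frame=0x2C idx=27 entry=0x2D007 [P=1 RW=1 US=1 PS=0]
  L2: frame=0x2D idx=13 entry=0x2E007 [P=1 RW=1 US=1 PS=0]
  ⇒ phys 0x2EF2B  [3 reads]
#1 VA=0x2213726 (w,kernel):
  L0: frame=0x28 idx=0 entry=0x32007 [P=1 RW=1 US=1 PS=0]
  L1: frame=0x32 idx=17 entry=0x33007 [P=1 RW=1 US=1 PS=0]
  L2: frame=0x33 idx=19 entry=0x35007 [P=1 RW=1 US=1 PS=0]
  ⇒ phys 0x35726  [3 reads]
#2 VA=0x300000B73 (w,kernel):
  L0: frame=0x28 idx=12 entry=0x37087 [P=1 RW=1 US=1 PS=1]
  ⇒ phys 0x37B73 (huge @L0)  [1 reads]
#3 VA=0x202205D39 (w,user):
  L0: frame=0x28 idx=8 entry=0x3B007 [P=1 RW=1 US=1 PS=0]
  L1: frame=0x3B idx=17 entry=0x3D007 [P=1 RW=1 US=1 PS=0]
  L2: frame=0x3D idx=5 entry=0x3E003 [P=1 RW=1 US=0 PS=0]
  ⇒ fault: PROTECTION_VIOLATION  — 3 lookups

Access #2 fault: NONE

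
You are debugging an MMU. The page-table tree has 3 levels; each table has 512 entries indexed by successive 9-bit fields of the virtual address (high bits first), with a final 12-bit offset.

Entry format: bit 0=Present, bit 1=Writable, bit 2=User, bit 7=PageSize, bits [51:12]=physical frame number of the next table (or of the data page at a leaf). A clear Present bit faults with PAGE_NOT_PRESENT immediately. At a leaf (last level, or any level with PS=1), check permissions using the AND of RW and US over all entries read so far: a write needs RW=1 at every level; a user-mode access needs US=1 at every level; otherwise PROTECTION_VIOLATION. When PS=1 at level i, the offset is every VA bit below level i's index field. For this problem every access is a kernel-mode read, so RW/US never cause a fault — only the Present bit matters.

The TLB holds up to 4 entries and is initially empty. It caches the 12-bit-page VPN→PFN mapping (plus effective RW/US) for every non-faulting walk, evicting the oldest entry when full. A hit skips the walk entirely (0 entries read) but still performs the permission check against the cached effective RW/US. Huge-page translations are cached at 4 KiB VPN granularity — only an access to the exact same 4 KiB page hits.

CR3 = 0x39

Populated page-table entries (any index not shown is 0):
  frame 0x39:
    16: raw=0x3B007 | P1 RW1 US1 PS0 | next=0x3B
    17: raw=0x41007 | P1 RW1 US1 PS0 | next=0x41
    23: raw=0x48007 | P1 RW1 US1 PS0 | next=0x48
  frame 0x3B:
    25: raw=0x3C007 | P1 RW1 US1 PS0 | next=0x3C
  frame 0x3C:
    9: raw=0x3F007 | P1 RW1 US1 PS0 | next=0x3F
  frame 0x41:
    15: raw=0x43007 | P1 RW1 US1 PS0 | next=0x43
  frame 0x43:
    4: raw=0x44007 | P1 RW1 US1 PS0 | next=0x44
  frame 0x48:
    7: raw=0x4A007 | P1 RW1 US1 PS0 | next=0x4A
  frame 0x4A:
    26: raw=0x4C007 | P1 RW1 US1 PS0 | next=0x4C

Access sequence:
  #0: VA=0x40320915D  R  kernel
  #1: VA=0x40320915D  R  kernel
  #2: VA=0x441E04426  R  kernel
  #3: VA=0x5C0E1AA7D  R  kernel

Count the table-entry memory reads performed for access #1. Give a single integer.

Trace:
#0 VA=0x40320915D (r,kernel):
  L0 @0x39[16] → 0x3B007  P=1,RW=1,US=1,PS=0
  L1 @0x3B[25] → 0x3C007  P=1,RW=1,US=1,PS=0
  L2 @0x3C[9] → 0x3F007  P=1,RW=1,US=1,PS=0
  ✓ 0x3F15D  — 3 lookups
#1 VA=0x40320915D (r,kernel):
  TLB hit vpn=0x403209 → PA=0x3F15D
#2 VA=0x441E04426 (r,kernel):
  L0 @0x39[17] → 0x41007  P=1,RW=1,US=1,PS=0
  L1 @0x41[15] → 0x43007  P=1,RW=1,US=1,PS=0
  L2 @0x43[4] → 0x44007  P=1,RW=1,US=1,PS=0
  ✓ 0x44426  — 3 lookups
#3 VA=0x5C0E1AA7D (r,kernel):
  L0 @0x39[23] → 0x48007  P=1,RW=1,US=1,PS=0
  L1 @0x48[7] → 0x4A007  P=1,RW=1,US=1,PS=0
  L2 @0x4A[26] → 0x4C007  P=1,RW=1,US=1,PS=0
  ✓ 0x4CA7D  — 3 lookups

Entries read for #1: 0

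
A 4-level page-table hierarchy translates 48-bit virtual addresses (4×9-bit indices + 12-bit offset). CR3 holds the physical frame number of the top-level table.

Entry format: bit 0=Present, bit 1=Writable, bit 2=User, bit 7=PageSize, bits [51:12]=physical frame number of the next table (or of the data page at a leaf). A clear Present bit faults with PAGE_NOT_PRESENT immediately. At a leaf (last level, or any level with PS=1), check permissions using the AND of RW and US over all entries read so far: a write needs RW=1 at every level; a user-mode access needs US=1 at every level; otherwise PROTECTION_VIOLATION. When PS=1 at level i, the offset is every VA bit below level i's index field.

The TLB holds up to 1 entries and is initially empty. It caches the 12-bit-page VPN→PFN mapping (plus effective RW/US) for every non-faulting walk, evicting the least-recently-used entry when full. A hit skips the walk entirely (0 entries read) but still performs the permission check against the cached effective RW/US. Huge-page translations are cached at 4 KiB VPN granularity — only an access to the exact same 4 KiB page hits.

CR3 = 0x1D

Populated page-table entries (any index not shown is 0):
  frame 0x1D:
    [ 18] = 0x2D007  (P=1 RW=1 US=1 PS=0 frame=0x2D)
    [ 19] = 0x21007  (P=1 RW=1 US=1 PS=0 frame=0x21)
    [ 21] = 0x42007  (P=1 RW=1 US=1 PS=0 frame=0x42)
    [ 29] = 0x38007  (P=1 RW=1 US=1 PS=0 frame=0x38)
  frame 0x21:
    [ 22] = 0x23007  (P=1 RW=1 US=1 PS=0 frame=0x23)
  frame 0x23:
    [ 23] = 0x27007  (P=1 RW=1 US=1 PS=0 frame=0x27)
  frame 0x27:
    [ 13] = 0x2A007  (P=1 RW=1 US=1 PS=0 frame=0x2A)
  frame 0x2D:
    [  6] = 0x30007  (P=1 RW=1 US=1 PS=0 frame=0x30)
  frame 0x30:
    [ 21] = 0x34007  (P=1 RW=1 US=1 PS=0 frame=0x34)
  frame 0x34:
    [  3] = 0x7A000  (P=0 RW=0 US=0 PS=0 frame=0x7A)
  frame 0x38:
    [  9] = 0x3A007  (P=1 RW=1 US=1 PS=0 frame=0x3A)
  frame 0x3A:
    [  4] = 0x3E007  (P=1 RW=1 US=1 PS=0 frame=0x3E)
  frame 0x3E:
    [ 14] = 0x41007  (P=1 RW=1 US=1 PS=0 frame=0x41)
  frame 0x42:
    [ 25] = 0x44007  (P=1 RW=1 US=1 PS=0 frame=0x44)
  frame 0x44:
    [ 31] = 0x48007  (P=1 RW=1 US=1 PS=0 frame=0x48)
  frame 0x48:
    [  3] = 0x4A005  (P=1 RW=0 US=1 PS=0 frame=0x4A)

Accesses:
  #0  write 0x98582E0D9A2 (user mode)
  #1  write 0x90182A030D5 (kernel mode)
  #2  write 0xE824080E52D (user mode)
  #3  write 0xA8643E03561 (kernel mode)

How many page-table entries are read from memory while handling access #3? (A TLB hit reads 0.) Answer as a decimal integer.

Per-access translation:
#0 VA=0x98582E0D9A2 (w,user):
  L0 @0x1D[19] → 0x21007  P=1,RW=1,US=1,PS=0
  L1 @0x21[22] → 0x23007  P=1,RW=1,US=1,PS=0
  L2 @0x23[23] → 0x27007  P=1,RW=1,US=1,PS=0
  L3 @0x27[13] → 0x2A007  P=1,RW=1,US=1,PS=0
  ⇒ phys 0x2A9A2  [4 reads]
#1 VA=0x90182A030D5 (w,kernel):
  L0 @0x1D[18] → 0x2D007  P=1,RW=1,US=1,PS=0
  L1 @0x2D[6] → 0x30007  P=1,RW=1,US=1,PS=0
  L2 @0x30[21] → 0x34007  P=1,RW=1,US=1,PS=0
  L3 @0x34[3] → 0x7A000  P=0,RW=0,US=0,PS=0
  ✗ PAGE_NOT_PRESENT  [4 reads]
#2 VA=0xE824080E52D (w,user):
  L0 @0x1D[29] → 0x38007  P=1,RW=1,US=1,PS=0
  L1 @0x38[9] → 0x3A007  P=1,RW=1,US=1,PS=0
  L2 @0x3A[4] → 0x3E007  P=1,RW=1,US=1,PS=0
  L3 @0x3E[14] → 0x41007  P=1,RW=1,US=1,PS=0
  ⇒ phys 0x4152D  [4 reads]
#3 VA=0xA8643E03561 (w,kernel):
  L0 @0x1D[21] → 0x42007  P=1,RW=1,US=1,PS=0
  L1 @0x42[25] → 0x44007  P=1,RW=1,US=1,PS=0
  L2 @0x44[31] → 0x48007  P=1,RW=1,US=1,PS=0
  L3 @0x48[3] → 0x4A005  P=1,RW=0,US=1,PS=0
  ✗ PROTECTION_VIOLATION  [4 reads]

Entries read for #3: 4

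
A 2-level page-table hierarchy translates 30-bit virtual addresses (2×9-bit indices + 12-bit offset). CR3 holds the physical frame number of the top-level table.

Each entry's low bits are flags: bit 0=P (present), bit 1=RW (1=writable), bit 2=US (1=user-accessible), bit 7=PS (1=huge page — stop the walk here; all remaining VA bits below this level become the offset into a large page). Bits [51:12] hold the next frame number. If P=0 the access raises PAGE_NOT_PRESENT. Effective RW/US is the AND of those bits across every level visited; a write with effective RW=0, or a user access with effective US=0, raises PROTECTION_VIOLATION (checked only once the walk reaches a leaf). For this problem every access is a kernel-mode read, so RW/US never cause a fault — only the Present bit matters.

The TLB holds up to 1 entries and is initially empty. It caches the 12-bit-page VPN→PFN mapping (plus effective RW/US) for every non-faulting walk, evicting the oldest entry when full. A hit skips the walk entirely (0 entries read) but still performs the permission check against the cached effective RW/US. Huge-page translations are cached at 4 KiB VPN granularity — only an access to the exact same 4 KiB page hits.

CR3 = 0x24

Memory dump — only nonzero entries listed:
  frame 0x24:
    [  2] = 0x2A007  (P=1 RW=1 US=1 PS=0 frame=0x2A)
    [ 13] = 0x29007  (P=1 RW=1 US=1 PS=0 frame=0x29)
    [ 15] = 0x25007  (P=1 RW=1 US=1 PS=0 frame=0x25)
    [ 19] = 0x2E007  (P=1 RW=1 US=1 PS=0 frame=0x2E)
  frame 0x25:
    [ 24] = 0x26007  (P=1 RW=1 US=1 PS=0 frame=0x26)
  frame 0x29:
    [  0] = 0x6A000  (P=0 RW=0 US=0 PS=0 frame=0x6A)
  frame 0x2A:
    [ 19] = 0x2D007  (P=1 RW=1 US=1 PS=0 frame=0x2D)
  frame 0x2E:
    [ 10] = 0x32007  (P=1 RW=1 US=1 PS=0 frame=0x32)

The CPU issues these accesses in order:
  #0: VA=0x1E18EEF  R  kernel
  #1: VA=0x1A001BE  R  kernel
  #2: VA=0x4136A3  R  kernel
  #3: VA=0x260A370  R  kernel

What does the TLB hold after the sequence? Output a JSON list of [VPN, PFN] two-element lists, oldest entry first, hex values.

Trace:
#0 VA=0x1E18EEF (r,kernel):
  lvl0: tbl 0x24, slot 15 ⇒ 0x25007 (P1/RW1/US1/PS0)
  lvl1: tbl 0x25, slot 24 ⇒ 0x26007 (P1/RW1/US1/PS0)
  ⇒ phys 0x26EEF  [2 reads]
#1 VA=0x1A001BE (r,kernel):
  lvl0: tbl 0x24, slot 13 ⇒ 0x29007 (P1/RW1/US1/PS0)
  lvl1: tbl 0x29, slot 0 ⇒ 0x6A000 (P0/RW0/US0/PS0)
  → PAGE_NOT_PRESENT  (2 entries read)
#2 VA=0x4136A3 (r,kernel):
  lvl0: tbl 0x24, slot 2 ⇒ 0x2A007 (P1/RW1/US1/PS0)
  lvl1: tbl 0x2A, slot 19 ⇒ 0x2D007 (P1/RW1/US1/PS0)
  ⇒ phys 0x2D6A3  [2 reads]
#3 VA=0x260A370 (r,kernel):
  lvl0: tbl 0x24, slot 19 ⇒ 0x2E007 (P1/RW1/US1/PS0)
  lvl1: tbl 0x2E, slot 10 ⇒ 0x32007 (P1/RW1/US1/PS0)
  ⇒ phys 0x32370  [2 reads]

TLB: [["0x260A", "0x32"]]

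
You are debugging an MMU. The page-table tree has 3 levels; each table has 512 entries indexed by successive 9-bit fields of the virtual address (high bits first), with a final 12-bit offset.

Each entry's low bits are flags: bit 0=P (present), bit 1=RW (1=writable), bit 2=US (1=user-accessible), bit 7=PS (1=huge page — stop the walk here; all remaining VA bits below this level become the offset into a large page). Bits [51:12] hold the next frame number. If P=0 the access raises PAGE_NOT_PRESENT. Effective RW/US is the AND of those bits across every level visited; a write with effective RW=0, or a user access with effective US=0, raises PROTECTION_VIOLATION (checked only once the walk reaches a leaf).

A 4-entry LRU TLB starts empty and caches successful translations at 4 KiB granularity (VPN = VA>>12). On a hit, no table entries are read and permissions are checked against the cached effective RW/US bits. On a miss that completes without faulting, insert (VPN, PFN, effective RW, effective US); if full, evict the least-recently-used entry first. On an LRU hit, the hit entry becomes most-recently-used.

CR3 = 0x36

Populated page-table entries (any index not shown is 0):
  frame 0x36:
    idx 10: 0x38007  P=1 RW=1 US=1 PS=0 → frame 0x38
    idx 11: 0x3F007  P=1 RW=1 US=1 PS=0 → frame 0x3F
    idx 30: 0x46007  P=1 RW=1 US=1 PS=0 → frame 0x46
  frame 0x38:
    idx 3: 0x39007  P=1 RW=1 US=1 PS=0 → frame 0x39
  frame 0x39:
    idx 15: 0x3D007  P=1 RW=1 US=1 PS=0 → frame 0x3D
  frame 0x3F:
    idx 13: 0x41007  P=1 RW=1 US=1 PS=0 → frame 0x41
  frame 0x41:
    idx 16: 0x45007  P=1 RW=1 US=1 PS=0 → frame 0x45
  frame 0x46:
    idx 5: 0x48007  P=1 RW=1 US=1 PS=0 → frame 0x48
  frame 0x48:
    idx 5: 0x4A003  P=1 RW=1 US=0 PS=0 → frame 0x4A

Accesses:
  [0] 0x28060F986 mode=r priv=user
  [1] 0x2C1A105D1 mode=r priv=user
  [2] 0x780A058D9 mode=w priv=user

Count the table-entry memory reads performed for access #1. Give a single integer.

Trace:
#0 VA=0x28060F986 (r,user):
  L0 @0x36[10] → 0x38007  P=1,RW=1,US=1,PS=0
  L1 @0x38[3] → 0x39007  P=1,RW=1,US=1,PS=0
  L2 @0x39[15] → 0x3D007  P=1,RW=1,US=1,PS=0
  → PA=0x3D986  (3 entries read)
#1 VA=0x2C1A105D1 (r,user):
  L0 @0x36[11] → 0x3F007  P=1,RW=1,US=1,PS=0
  L1 @0x3F[13] → 0x41007  P=1,RW=1,US=1,PS=0
  L2 @0x41[16] → 0x45007  P=1,RW=1,US=1,PS=0
  → PA=0x455D1  (3 entries read)
#2 VA=0x780A058D9 (w,user):
  L0 @0x36[30] → 0x46007  P=1,RW=1,US=1,PS=0
  L1 @0x46[5] → 0x48007  P=1,RW=1,US=1,PS=0
  L2 @0x48[5] → 0x4A003  P=1,RW=1,US=0,PS=0
  ⇒ fault: PROTECTION_VIOLATION  — 3 lookups

Entries read for #1: 3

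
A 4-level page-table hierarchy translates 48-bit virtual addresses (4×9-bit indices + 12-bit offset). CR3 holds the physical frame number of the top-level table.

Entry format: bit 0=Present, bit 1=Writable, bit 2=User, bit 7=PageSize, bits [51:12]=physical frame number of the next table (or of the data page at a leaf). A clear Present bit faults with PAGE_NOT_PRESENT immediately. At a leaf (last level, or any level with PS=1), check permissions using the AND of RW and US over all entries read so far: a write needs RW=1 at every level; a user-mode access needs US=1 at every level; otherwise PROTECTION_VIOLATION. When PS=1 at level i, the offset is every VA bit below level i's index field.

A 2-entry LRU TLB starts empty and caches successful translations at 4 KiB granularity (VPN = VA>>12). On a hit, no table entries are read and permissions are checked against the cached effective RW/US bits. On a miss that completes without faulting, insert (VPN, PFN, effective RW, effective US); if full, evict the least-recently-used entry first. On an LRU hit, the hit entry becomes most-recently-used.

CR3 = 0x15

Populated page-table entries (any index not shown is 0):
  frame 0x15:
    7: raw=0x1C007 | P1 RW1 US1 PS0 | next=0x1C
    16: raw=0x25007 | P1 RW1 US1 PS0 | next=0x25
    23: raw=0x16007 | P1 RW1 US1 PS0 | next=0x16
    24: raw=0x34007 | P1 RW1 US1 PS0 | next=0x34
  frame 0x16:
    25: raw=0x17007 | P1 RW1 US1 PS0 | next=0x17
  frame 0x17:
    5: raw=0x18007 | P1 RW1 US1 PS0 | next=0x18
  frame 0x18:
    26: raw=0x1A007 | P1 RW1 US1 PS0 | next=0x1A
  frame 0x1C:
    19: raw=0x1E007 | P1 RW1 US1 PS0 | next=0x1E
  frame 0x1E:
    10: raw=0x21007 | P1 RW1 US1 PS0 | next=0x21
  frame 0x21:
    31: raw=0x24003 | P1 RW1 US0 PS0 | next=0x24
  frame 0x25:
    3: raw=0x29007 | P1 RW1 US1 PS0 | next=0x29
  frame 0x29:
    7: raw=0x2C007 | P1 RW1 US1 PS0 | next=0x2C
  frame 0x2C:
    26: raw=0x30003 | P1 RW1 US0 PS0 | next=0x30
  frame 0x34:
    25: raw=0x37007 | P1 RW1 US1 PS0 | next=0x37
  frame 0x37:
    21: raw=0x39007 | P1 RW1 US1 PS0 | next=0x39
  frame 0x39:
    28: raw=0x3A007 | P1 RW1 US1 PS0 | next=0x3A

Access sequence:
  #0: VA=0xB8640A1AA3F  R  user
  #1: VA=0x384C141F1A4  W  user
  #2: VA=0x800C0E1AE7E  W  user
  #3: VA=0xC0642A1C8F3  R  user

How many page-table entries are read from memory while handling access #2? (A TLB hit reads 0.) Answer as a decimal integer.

Per-access translation:
#0 VA=0xB8640A1AA3F (r,user):
  L0 @0x15[23] → 0x16007  P=1,RW=1,US=1,PS=0
  L1 @0x16[25] → 0x17007  P=1,RW=1,US=1,PS=0
  L2 @0x17[5] → 0x18007  P=1,RW=1,US=1,PS=0
  L3 @0x18[26] → 0x1A007  P=1,RW=1,US=1,PS=0
  ⇒ phys 0x1AA3F  [4 reads]
#1 VA=0x384C141F1A4 (w,user):
  L0 @0x15[7] → 0x1C007  P=1,RW=1,US=1,PS=0
  L1 @0x1C[19] → 0x1E007  P=1,RW=1,US=1,PS=0
  L2 @0x1E[10] → 0x21007  P=1,RW=1,US=1,PS=0
  L3 @0x21[31] → 0x24003  P=1,RW=1,US=0,PS=0
  ⇒ fault: PROTECTION_VIOLATION  — 4 lookups
#2 VA=0x800C0E1AE7E (w,user):
  L0 @0x15[16] → 0x25007  P=1,RW=1,US=1,PS=0
  L1 @0x25[3] → 0x29007  P=1,RW=1,US=1,PS=0
  L2 @0x29[7] → 0x2C007  P=1,RW=1,US=1,PS=0
  L3 @0x2C[26] → 0x30003  P=1,RW=1,US=0,PS=0
  ⇒ fault: PROTECTION_VIOLATION  — 4 lookups
#3 VA=0xC0642A1C8F3 (r,user):
  L0 @0x15[24] → 0x34007  P=1,RW=1,US=1,PS=0
  L1 @0x34[25] → 0x37007  P=1,RW=1,US=1,PS=0
  L2 @0x37[21] → 0x39007  P=1,RW=1,US=1,PS=0
  L3 @0x39[28] → 0x3A007  P=1,RW=1,US=1,PS=0
  ⇒ phys 0x3A8F3  [4 reads]

Entries read for #2: 4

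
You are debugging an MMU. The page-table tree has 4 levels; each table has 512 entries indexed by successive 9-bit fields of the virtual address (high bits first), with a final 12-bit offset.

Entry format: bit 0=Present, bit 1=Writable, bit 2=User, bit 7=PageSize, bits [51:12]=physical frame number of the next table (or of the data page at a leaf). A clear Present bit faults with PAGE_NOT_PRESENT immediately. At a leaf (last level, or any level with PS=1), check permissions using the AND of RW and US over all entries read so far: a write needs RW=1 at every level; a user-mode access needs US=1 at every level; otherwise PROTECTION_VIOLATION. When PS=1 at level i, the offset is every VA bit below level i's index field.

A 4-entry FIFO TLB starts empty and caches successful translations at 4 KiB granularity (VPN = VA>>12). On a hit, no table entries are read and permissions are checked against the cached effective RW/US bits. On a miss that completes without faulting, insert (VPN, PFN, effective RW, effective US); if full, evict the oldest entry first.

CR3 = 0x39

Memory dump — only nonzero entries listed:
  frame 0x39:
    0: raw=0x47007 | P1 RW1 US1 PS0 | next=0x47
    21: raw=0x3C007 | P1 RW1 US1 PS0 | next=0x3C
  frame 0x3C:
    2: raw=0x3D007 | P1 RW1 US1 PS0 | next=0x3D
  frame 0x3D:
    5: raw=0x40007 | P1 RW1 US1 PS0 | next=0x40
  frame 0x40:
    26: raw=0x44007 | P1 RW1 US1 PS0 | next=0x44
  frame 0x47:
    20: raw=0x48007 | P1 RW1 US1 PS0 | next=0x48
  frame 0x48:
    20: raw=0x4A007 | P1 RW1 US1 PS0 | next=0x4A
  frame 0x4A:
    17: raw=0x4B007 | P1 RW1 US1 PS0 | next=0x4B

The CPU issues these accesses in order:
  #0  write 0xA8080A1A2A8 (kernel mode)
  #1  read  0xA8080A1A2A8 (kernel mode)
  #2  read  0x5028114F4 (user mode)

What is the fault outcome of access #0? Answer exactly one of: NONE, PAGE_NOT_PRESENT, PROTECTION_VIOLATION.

Walk each access:
#0 VA=0xA8080A1A2A8 (w,kernel):
  L0: frame=0x39 idx=21 entry=0x3C007 [P=1 RW=1 US=1 PS=0]
  L1: frame=0x3C idx=2 entry=0x3D007 [P=1 RW=1 US=1 PS=0]
  L2: frame=0x3D idx=5 entry=0x40007 [P=1 RW=1 US=1 PS=0]
  L3: frame=0x40 idx=26 entry=0x44007 [P=1 RW=1 US=1 PS=0]
  ✓ 0x442A8  — 4 lookups
#1 VA=0xA8080A1A2A8 (r,kernel):
  TLB hit vpn=0xA8080A1A → PA=0x442A8
#2 VA=0x5028114F4 (r,user):
  L0: frame=0x39 idx=0 entry=0x47007 [P=1 RW=1 US=1 PS=0]
  L1: frame=0x47 idx=20 entry=0x48007 [P=1 RW=1 US=1 PS=0]
  L2: frame=0x48 idx=20 entry=0x4A007 [P=1 RW=1 US=1 PS=0]
  L3: frame=0x4A idx=17 entry=0x4B007 [P=1 RW=1 US=1 PS=0]
  ✓ 0x4B4F4  — 4 lookups

Access #0 fault: NONE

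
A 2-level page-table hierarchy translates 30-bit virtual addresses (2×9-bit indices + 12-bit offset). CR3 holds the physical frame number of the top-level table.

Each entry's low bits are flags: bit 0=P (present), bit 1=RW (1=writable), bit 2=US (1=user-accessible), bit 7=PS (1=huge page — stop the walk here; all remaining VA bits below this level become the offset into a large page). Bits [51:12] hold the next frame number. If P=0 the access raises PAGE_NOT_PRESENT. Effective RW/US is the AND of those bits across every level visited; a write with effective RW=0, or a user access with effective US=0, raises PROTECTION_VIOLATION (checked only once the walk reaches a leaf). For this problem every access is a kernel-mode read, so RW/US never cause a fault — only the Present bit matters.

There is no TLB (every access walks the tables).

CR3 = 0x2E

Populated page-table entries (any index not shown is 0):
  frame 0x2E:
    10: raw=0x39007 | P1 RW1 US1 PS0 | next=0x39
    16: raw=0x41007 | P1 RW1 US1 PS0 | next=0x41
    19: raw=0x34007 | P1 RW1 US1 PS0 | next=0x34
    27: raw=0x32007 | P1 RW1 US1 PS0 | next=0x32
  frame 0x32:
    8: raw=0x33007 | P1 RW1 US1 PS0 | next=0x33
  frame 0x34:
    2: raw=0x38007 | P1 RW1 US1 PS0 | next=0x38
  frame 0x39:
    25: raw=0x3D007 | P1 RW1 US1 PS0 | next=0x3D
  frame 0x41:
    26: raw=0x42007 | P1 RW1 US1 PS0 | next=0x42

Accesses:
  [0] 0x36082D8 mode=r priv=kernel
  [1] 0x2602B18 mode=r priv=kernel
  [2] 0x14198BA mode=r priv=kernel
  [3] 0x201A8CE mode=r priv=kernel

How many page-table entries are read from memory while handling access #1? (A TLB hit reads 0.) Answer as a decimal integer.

Trace:
#0 VA=0x36082D8 (r,kernel):
  lvl0: tbl 0x2E, slot 27 ⇒ 0x32007 (P1/RW1/US1/PS0)
  lvl1: tbl 0x32, slot 8 ⇒ 0x33007 (P1/RW1/US1/PS0)
  ✓ 0x332D8  — 2 lookups
#1 VA=0x2602B18 (r,kernel):
  lvl0: tbl 0x2E, slot 19 ⇒ 0x34007 (P1/RW1/US1/PS0)
  lvl1: tbl 0x34, slot 2 ⇒ 0x38007 (P1/RW1/US1/PS0)
  ✓ 0x38B18  — 2 lookups
#2 VA=0x14198BA (r,kernel):
  lvl0: tbl 0x2E, slot 10 ⇒ 0x39007 (P1/RW1/US1/PS0)
  lvl1: tbl 0x39, slot 25 ⇒ 0x3D007 (P1/RW1/US1/PS0)
  ✓ 0x3D8BA  — 2 lookups
#3 VA=0x201A8CE (r,kernel):
  lvl0: tbl 0x2E, slot 16 ⇒ 0x41007 (P1/RW1/US1/PS0)
  lvl1: tbl 0x41, slot 26 ⇒ 0x42007 (P1/RW1/US1/PS0)
  ✓ 0x428CE  — 2 lookups

Entries read for #1: 2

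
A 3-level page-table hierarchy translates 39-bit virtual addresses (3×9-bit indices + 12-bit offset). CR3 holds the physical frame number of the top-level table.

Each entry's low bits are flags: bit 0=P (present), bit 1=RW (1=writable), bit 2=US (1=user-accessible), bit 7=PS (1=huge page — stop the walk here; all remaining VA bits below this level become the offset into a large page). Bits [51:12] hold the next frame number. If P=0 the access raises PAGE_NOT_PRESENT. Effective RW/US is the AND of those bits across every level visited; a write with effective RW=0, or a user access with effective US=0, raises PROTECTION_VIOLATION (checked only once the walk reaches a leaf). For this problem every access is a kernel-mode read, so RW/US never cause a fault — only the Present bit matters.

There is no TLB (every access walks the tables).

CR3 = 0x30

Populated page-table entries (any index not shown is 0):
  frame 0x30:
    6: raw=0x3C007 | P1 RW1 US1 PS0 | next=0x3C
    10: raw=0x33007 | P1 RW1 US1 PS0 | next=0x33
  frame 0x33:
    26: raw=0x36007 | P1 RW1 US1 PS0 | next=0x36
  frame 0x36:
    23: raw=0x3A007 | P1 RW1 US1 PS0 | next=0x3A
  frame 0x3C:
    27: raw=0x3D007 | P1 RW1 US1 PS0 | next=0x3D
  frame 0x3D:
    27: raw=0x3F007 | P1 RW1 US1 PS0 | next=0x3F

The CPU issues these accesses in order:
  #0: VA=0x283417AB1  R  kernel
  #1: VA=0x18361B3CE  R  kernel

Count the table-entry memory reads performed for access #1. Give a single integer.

Walk each access:
#0 VA=0x283417AB1 (r,kernel):
  L0 @0x30[10] → 0x33007  P=1,RW=1,US=1,PS=0
  L1 @0x33[26] → 0x36007  P=1,RW=1,US=1,PS=0
  L2 @0x36[23] → 0x3A007  P=1,RW=1,US=1,PS=0
  → PA=0x3AAB1  (3 entries read)
#1 VA=0x18361B3CE (r,kernel):
  L0 @0x30[6] → 0x3C007  P=1,RW=1,US=1,PS=0
  L1 @0x3C[27] → 0x3D007  P=1,RW=1,US=1,PS=0
  L2 @0x3D[27] → 0x3F007  P=1,RW=1,US=1,PS=0
  → PA=0x3F3CE  (3 entries read)

Entries read for #1: 3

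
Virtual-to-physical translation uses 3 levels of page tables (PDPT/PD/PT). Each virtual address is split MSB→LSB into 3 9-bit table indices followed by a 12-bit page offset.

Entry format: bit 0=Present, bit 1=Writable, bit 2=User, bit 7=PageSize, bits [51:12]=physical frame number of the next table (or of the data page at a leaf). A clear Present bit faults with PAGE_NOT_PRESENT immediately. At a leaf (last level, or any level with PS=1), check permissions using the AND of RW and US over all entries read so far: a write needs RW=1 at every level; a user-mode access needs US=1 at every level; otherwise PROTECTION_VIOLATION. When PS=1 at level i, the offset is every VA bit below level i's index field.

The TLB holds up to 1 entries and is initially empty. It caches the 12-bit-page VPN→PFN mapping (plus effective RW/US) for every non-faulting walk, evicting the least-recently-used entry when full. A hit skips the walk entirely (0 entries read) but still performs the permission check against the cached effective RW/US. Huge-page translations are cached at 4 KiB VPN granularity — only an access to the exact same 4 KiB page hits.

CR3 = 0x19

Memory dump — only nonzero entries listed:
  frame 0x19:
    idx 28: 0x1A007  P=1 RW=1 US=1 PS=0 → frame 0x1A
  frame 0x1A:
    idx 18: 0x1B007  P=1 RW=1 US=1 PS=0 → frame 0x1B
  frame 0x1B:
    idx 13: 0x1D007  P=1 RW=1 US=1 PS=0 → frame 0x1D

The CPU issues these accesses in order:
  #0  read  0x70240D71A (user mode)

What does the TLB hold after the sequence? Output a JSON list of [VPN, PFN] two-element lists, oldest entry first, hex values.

Per-access translation:
#0 VA=0x70240D71A (r,user):
  L0 @0x19[28] → 0x1A007  P=1,RW=1,US=1,PS=0
  L1 @0x1A[18] → 0x1B007  P=1,RW=1,US=1,PS=0
  L2 @0x1B[13] → 0x1D007  P=1,RW=1,US=1,PS=0
  ✓ 0x1D71A  — 3 lookups

TLB: [["0x70240D", "0x1D"]]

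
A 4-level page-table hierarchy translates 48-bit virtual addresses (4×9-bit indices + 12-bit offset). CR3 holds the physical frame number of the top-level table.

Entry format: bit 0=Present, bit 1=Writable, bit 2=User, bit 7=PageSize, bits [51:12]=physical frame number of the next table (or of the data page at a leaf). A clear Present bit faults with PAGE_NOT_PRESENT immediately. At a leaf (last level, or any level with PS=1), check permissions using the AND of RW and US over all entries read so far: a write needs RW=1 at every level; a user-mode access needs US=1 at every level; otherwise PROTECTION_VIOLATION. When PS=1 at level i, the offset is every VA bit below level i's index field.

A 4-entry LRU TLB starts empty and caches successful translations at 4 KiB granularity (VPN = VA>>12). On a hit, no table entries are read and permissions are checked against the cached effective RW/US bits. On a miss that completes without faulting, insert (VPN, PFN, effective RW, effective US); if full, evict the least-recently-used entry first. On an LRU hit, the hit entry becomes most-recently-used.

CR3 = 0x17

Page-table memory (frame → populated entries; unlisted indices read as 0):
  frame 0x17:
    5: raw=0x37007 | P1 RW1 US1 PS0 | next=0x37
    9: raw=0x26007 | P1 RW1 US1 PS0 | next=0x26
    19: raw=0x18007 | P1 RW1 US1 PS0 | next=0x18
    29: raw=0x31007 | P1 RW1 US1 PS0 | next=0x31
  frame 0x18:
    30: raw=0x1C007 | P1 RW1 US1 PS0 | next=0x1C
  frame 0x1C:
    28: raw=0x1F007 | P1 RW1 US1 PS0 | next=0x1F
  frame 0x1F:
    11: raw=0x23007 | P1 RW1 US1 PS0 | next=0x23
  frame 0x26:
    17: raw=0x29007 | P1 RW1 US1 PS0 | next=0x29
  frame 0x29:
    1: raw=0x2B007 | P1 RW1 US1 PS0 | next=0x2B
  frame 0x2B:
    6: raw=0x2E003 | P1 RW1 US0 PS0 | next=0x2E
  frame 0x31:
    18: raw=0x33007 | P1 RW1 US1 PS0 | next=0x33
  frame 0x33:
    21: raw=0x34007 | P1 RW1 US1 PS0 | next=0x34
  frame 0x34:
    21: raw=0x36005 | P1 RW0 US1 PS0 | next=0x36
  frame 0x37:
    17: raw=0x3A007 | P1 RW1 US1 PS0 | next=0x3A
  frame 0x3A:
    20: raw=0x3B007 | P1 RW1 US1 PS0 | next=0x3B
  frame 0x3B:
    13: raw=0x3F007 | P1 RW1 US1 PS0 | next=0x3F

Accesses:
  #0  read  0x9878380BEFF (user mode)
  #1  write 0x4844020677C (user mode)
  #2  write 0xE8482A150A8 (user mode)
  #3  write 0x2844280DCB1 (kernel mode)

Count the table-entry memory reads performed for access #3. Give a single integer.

Trace:
#0 VA=0x9878380BEFF (r,user):
  lvl0: tbl 0x17, slot 19 ⇒ 0x18007 (P1/RW1/US1/PS0)
  lvl1: tbl 0x18, slot 30 ⇒ 0x1C007 (P1/RW1/US1/PS0)
  lvl2: tbl 0x1C, slot 28 ⇒ 0x1F007 (P1/RW1/US1/PS0)
  lvl3: tbl 0x1F, slot 11 ⇒ 0x23007 (P1/RW1/US1/PS0)
  ⇒ phys 0x23EFF  [4 reads]
#1 VA=0x4844020677C (w,user):
  lvl0: tbl 0x17, slot 9 ⇒ 0x26007 (P1/RW1/US1/PS0)
  lvl1: tbl 0x26, slot 17 ⇒ 0x29007 (P1/RW1/US1/PS0)
  lvl2: tbl 0x29, slot 1 ⇒ 0x2B007 (P1/RW1/US1/PS0)
  lvl3: tbl 0x2B, slot 6 ⇒ 0x2E003 (P1/RW1/US0/PS0)
  ✗ PROTECTION_VIOLATION  [4 reads]
#2 VA=0xE8482A150A8 (w,user):
  lvl0: tbl 0x17, slot 29 ⇒ 0x31007 (P1/RW1/US1/PS0)
  lvl1: tbl 0x31, slot 18 ⇒ 0x33007 (P1/RW1/US1/PS0)
  lvl2: tbl 0x33, slot 21 ⇒ 0x34007 (P1/RW1/US1/PS0)
  lvl3: tbl 0x34, slot 21 ⇒ 0x36005 (P1/RW0/US1/PS0)
  ✗ PROTECTION_VIOLATION  [4 reads]
#3 VA=0x2844280DCB1 (w,kernel):
  lvl0: tbl 0x17, slot 5 ⇒ 0x37007 (P1/RW1/US1/PS0)
  lvl1: tbl 0x37, slot 17 ⇒ 0x3A007 (P1/RW1/US1/PS0)
  lvl2: tbl 0x3A, slot 20 ⇒ 0x3B007 (P1/RW1/US1/PS0)
  lvl3: tbl 0x3B, slot 13 ⇒ 0x3F007 (P1/RW1/US1/PS0)
  ⇒ phys 0x3FCB1  [4 reads]

Entries read for #3: 4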